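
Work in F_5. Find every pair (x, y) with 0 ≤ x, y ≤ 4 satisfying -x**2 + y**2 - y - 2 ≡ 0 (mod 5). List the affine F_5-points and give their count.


Affine F_5-points: {(0, 2), (0, 4), (2, 3), (3, 3)}; count = 4.

For each of the 25 pairs (x, y) ∈ F_5², evaluate f(x, y) mod 5. Record the zeros.
  x = 0: [0↦3, 1↦3, 2↦0, 3↦4, 4↦0]  zeros at y ∈ {2, 4}
  x = 1: [0↦2, 1↦2, 2↦4, 3↦3, 4↦4]  zeros at y ∈ ∅
  x = 2: [0↦4, 1↦4, 2↦1, 3↦0, 4↦1]  zeros at y ∈ {3}
  x = 3: [0↦4, 1↦4, 2↦1, 3↦0, 4↦1]  zeros at y ∈ {3}
  x = 4: [0↦2, 1↦2, 2↦4, 3↦3, 4↦4]  zeros at y ∈ ∅
Collecting zeros: affine points = {(0, 2), (0, 4), (2, 3), (3, 3)}.
Total count |C(F_5)_aff| = 4.


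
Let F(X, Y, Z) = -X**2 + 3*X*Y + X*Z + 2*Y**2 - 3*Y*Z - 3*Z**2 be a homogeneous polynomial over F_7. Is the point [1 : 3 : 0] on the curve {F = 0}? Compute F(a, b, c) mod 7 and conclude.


F(1,3,0) ≡ 5 (mod 7); P is NOT on the curve.

Evaluate F(1, 3, 0) term-by-term (mod 7).
  -X**2 ↦ -1·1·1·1 = -1
  3*X*Y ↦ 3·1·3·1 = 9
  X*Z ↦ 1·1·1·0 = 0
  2*Y**2 ↦ 2·1·9·1 = 18
  -3*Y*Z ↦ -3·1·3·0 = 0
  -3*Z**2 ↦ -3·1·1·0 = 0
Sum: F(1, 3, 0) = (-1) + (9) + (0) + (18) + (0) + (0) = 26.
Reducing mod 7: 26 ≡ 5 (mod 7).
Since F(a, b, c) ≡ 5 ≠ 0 (mod 7), P does NOT lie on the curve.


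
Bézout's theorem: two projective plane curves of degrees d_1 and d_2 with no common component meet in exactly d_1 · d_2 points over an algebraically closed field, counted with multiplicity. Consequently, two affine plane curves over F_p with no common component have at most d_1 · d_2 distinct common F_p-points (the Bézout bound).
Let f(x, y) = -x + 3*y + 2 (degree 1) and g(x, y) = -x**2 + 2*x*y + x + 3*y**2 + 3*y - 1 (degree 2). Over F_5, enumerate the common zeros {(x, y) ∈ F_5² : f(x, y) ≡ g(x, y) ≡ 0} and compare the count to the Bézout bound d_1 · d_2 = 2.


Common zeros: {(0, 1)}; count = 1; Bézout bound = 2.

deg(f) = 1, deg(g) = 2, so Bézout bound = 2.
Scan x ∈ F_5. For each x, list the y ∈ F_5 with f(x, y) ≡ 0 and those with g(x, y) ≡ 0 (mod 5); the common zeros in that column are the intersection.
  x = 0: f ≡ 0 at y ∈ {1}; g ≡ 0 at y ∈ {1, 3}; common: {1}.
  x = 1: f ≡ 0 at y ∈ {3}; g ≡ 0 at y ∈ ∅; common: ∅.
  x = 2: f ≡ 0 at y ∈ {0}; g ≡ 0 at y ∈ {3}; common: ∅.
  x = 3: f ≡ 0 at y ∈ {2}; g ≡ 0 at y ∈ {1}; common: ∅.
  x = 4: f ≡ 0 at y ∈ {4}; g ≡ 0 at y ∈ ∅; common: ∅.
Collecting: common zeros = {(0, 1)}, so the count is 1.
Comparison with the Bézout bound: 1 ≤ 2 = deg(f)·deg(g), as expected for curves with no common component (the affine F_5-count falls short of the bound because intersections may lie at infinity, over extension fields, or carry multiplicity).


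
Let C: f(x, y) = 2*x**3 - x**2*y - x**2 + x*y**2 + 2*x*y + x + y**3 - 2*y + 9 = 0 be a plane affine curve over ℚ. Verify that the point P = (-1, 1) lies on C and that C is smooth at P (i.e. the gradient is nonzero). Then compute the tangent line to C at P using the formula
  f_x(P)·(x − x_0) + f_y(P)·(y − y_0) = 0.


Tangent line at P: 14*x - 4*y + 18 = 0.

Step 1: f(-1, 1) = 0, so P lies on C.
Step 2: partial derivatives
  f_x(x, y) = 6*x**2 - 2*x*y - 2*x + y**2 + 2*y + 1, f_y(x, y) = -x**2 + 2*x*y + 2*x + 3*y**2 - 2.
  f_x(P) = 14, f_y(P) = -4 (gradient nonzero, so P is smooth).
Step 3: tangent line at P: 14·(x − -1) + -4·(y − 1) = 0.
Expanding: 14*x - 4*y + 18 = 0.


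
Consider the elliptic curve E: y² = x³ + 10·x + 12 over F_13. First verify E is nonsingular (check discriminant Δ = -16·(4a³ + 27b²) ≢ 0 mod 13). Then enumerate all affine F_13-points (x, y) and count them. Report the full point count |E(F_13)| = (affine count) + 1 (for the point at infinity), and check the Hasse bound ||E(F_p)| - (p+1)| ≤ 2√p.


Affine points = {(0, 5), (0, 8), (1, 6), (1, 7), (2, 1), (2, 12), (3, 2), (3, 11), (4, 5), (4, 8), (7, 3), (7, 10), (9, 5), (9, 8), (11, 6), (11, 7), (12, 1), (12, 12)}; affine count = 18; |E(F_13)| = 19.

Discriminant check: Δ ∝ 4a³ + 27b² = 4·10³ + 27·12² = 4·1000 + 27·144 ≡ 10 (mod 13). Nonzero ⇒ E is nonsingular.
For each x ∈ F_13, compute rhs = x³ + 10·x + 12 mod 13, then count y ∈ F_13 with y² ≡ rhs.
  x = 0: rhs = 12, matching y values: 5, 8 (2 points).
  x = 1: rhs = 10, matching y values: 6, 7 (2 points).
  x = 2: rhs = 1, matching y values: 1, 12 (2 points).
  x = 3: rhs = 4, matching y values: 2, 11 (2 points).
  x = 4: rhs = 12, matching y values: 5, 8 (2 points).
  x = 5: rhs = 5, matching y values: none (0 points).
  x = 6: rhs = 2, matching y values: none (0 points).
  x = 7: rhs = 9, matching y values: 3, 10 (2 points).
  x = 8: rhs = 6, matching y values: none (0 points).
  x = 9: rhs = 12, matching y values: 5, 8 (2 points).
  x = 10: rhs = 7, matching y values: none (0 points).
  x = 11: rhs = 10, matching y values: 6, 7 (2 points).
  x = 12: rhs = 1, matching y values: 1, 12 (2 points).
Total affine count: 18.
Full point count |E(F_13)| = 18 + 1 = 19.
Hasse bound: |19 − (13+1)| = |5| = 5 ≤ 2√13 ≈ 7.2111 ✓.


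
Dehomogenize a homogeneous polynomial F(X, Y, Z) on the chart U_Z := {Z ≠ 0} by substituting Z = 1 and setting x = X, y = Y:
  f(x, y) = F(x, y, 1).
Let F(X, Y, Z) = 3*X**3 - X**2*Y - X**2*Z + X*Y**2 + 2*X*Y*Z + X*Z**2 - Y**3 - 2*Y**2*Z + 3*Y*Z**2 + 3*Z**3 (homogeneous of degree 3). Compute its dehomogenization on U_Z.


f(x, y) = 3*x**3 - x**2*y - x**2 + x*y**2 + 2*x*y + x - y**3 - 2*y**2 + 3*y + 3

On U_Z we set Z = 1. Each monomial c·X^i·Y^j·Z^k in F becomes c·x^i·y^j·1^k = c·x^i·y^j.
Substituting Z = 1: F(X, Y, 1) = 3*x**3 - x**2*y - x**2 + x*y**2 + 2*x*y + x - y**3 - 2*y**2 + 3*y + 3.
Note: deg(f) ≤ deg(F) = 3; strict inequality happens when F is divisible by Z (lost terms).


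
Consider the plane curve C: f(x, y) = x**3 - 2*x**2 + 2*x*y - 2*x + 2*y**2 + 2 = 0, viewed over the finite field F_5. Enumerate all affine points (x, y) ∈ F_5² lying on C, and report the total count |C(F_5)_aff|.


Affine F_5-points: {(0, 2), (0, 3), (3, 0), (3, 2), (4, 2), (4, 4)}; count = 6.

For each of the 25 pairs (x, y) ∈ F_5², evaluate f(x, y) mod 5. Record the zeros.
  x = 0: [0↦2, 1↦4, 2↦0, 3↦0, 4↦4]  zeros at y ∈ {2, 3}
  x = 1: [0↦4, 1↦3, 2↦1, 3↦3, 4↦4]  zeros at y ∈ ∅
  x = 2: [0↦3, 1↦4, 2↦4, 3↦3, 4↦1]  zeros at y ∈ ∅
  x = 3: [0↦0, 1↦3, 2↦0, 3↦1, 4↦1]  zeros at y ∈ {0, 2}
  x = 4: [0↦1, 1↦1, 2↦0, 3↦3, 4↦0]  zeros at y ∈ {2, 4}
Collecting zeros: affine points = {(0, 2), (0, 3), (3, 0), (3, 2), (4, 2), (4, 4)}.
Total count |C(F_5)_aff| = 6.


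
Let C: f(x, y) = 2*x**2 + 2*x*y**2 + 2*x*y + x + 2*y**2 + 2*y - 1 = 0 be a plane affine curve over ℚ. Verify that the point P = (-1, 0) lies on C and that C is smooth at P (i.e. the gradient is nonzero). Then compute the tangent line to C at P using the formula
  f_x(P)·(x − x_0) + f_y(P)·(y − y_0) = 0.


Tangent line at P: -3*x - 3 = 0.

Step 1: f(-1, 0) = 0, so P lies on C.
Step 2: partial derivatives
  f_x(x, y) = 4*x + 2*y**2 + 2*y + 1, f_y(x, y) = 4*x*y + 2*x + 4*y + 2.
  f_x(P) = -3, f_y(P) = 0 (gradient nonzero, so P is smooth).
Step 3: tangent line at P: -3·(x − -1) + 0·(y − 0) = 0.
Expanding: -3*x - 3 = 0.


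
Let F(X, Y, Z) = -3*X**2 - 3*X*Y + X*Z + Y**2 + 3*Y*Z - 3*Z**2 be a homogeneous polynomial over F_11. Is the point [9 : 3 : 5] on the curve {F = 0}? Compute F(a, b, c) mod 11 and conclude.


F(9,3,5) ≡ 8 (mod 11); P is NOT on the curve.

Evaluate F(9, 3, 5) term-by-term (mod 11).
  -3*X**2 ↦ -3·81·1·1 = -243
  -3*X*Y ↦ -3·9·3·1 = -81
  X*Z ↦ 1·9·1·5 = 45
  Y**2 ↦ 1·1·9·1 = 9
  3*Y*Z ↦ 3·1·3·5 = 45
  -3*Z**2 ↦ -3·1·1·25 = -75
Sum: F(9, 3, 5) = (-243) + (-81) + (45) + (9) + (45) + (-75) = -300.
Reducing mod 11: -300 ≡ 8 (mod 11).
Since F(a, b, c) ≡ 8 ≠ 0 (mod 11), P does NOT lie on the curve.


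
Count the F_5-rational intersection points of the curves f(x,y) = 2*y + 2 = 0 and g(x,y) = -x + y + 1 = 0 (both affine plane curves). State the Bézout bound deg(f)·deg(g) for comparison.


Common zeros: {(0, 4)}; count = 1; Bézout bound = 1.

deg(f) = 1, deg(g) = 1, so Bézout bound = 1.
Scan x ∈ F_5. For each x, list the y ∈ F_5 with f(x, y) ≡ 0 and those with g(x, y) ≡ 0 (mod 5); the common zeros in that column are the intersection.
  x = 0: f ≡ 0 at y ∈ {4}; g ≡ 0 at y ∈ {4}; common: {4}.
  x = 1: f ≡ 0 at y ∈ {4}; g ≡ 0 at y ∈ {0}; common: ∅.
  x = 2: f ≡ 0 at y ∈ {4}; g ≡ 0 at y ∈ {1}; common: ∅.
  x = 3: f ≡ 0 at y ∈ {4}; g ≡ 0 at y ∈ {2}; common: ∅.
  x = 4: f ≡ 0 at y ∈ {4}; g ≡ 0 at y ∈ {3}; common: ∅.
Collecting: common zeros = {(0, 4)}, so the count is 1.
Comparison with the Bézout bound: 1 ≤ 1 = deg(f)·deg(g), as expected for curves with no common component (the bound is attained).


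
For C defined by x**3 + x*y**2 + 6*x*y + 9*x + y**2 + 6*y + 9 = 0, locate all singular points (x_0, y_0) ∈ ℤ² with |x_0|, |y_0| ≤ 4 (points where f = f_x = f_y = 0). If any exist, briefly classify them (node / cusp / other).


Singular points: {(0, -3)}; classification: cusp.

Compute partial derivatives:
  f_x = 3*x**2 + y**2 + 6*y + 9.
  f_y = 2*x*y + 6*x + 2*y + 6.
Scan x_0 ∈ {−4, ..., 4}. For each x_0, f_y(x_0, y) is a polynomial in y; find its integer roots y ∈ {−4, ..., 4}, then test f_x and f at those candidates.
  x = -4: f_y(-4, y) = -6*y - 18; vanishes at y ∈ {-3}. (-4, -3): f_x = 48 ≠ 0.
  x = -3: f_y(-3, y) = -4*y - 12; vanishes at y ∈ {-3}. (-3, -3): f_x = 27 ≠ 0.
  x = -2: f_y(-2, y) = -2*y - 6; vanishes at y ∈ {-3}. (-2, -3): f_x = 12 ≠ 0.
  x = -1: f_y(-1, y) = 0; vanishes at y ∈ {-4, -3, -2, -1, 0, 1, 2, 3, 4}. (-1, -4): f_x = 4 ≠ 0; (-1, -3): f_x = 3 ≠ 0; (-1, -2): f_x = 4 ≠ 0; (-1, -1): f_x = 7 ≠ 0; (-1, 0): f_x = 12 ≠ 0; (-1, 1): f_x = 19 ≠ 0; (-1, 2): f_x = 28 ≠ 0; (-1, 3): f_x = 39 ≠ 0; (-1, 4): f_x = 52 ≠ 0.
  x = 0: f_y(0, y) = 2*y + 6; vanishes at y ∈ {-3}. (0, -3): f_x = 0, f = 0 — SINGULAR.
  x = 1: f_y(1, y) = 4*y + 12; vanishes at y ∈ {-3}. (1, -3): f_x = 3 ≠ 0.
  x = 2: f_y(2, y) = 6*y + 18; vanishes at y ∈ {-3}. (2, -3): f_x = 12 ≠ 0.
  x = 3: f_y(3, y) = 8*y + 24; vanishes at y ∈ {-3}. (3, -3): f_x = 27 ≠ 0.
  x = 4: f_y(4, y) = 10*y + 30; vanishes at y ∈ {-3}. (4, -3): f_x = 48 ≠ 0.
Only singular point on the grid: (0, -3).
Classify: substitute x = 0 + u, y = -3 + v and expand: f = u**3 + u*v**2 + v**2.
No constant or linear terms (consistent with a singular point). Quadratic part: v**2. Cubic part: u**3 + u*v**2.
The quadratic part v**2 is a perfect square, so there is a single (double) tangent line v = 0, i.e. y = -3. Restricting the cubic part to that line (v = 0) leaves u**3 ≠ 0, so f is not divisible by v and the branch is v² ≈ -u**3 to lowest order — this is a cusp.
Classification: cusp.


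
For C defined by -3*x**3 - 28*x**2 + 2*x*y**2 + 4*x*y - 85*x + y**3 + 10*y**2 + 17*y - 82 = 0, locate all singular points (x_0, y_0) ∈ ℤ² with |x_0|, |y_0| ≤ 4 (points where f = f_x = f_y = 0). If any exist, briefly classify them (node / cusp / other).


Singular points: {(-3, -1)}; classification: node.

Compute partial derivatives:
  f_x = -9*x**2 - 56*x + 2*y**2 + 4*y - 85.
  f_y = 4*x*y + 4*x + 3*y**2 + 20*y + 17.
Scan x_0 ∈ {−4, ..., 4}. For each x_0, f_y(x_0, y) is a polynomial in y; find its integer roots y ∈ {−4, ..., 4}, then test f_x and f at those candidates.
  x = -4: f_y(-4, y) = 3*y**2 + 4*y + 1; vanishes at y ∈ {-1}. (-4, -1): f_x = -7 ≠ 0.
  x = -3: f_y(-3, y) = 3*y**2 + 8*y + 5; vanishes at y ∈ {-1}. (-3, -1): f_x = 0, f = 0 — SINGULAR.
  x = -2: f_y(-2, y) = 3*y**2 + 12*y + 9; vanishes at y ∈ {-3, -1}. (-2, -3): f_x = -3 ≠ 0; (-2, -1): f_x = -11 ≠ 0.
  x = -1: f_y(-1, y) = 3*y**2 + 16*y + 13; vanishes at y ∈ {-1}. (-1, -1): f_x = -40 ≠ 0.
  x = 0: f_y(0, y) = 3*y**2 + 20*y + 17; vanishes at y ∈ {-1}. (0, -1): f_x = -87 ≠ 0.
  x = 1: f_y(1, y) = 3*y**2 + 24*y + 21; vanishes at y ∈ {-1}. (1, -1): f_x = -152 ≠ 0.
  x = 2: f_y(2, y) = 3*y**2 + 28*y + 25; vanishes at y ∈ {-1}. (2, -1): f_x = -235 ≠ 0.
  x = 3: f_y(3, y) = 3*y**2 + 32*y + 29; vanishes at y ∈ {-1}. (3, -1): f_x = -336 ≠ 0.
  x = 4: f_y(4, y) = 3*y**2 + 36*y + 33; vanishes at y ∈ {-1}. (4, -1): f_x = -455 ≠ 0.
Only singular point on the grid: (-3, -1).
Classify: substitute x = -3 + u, y = -1 + v and expand: f = -3*u**3 - u**2 + 2*u*v**2 + v**3 + v**2.
No constant or linear terms (consistent with a singular point). Quadratic part: -u**2 + v**2. Cubic part: -3*u**3 + 2*u*v**2 + v**3.
The quadratic part v**2 - u**2 = (v − u)(v + u) splits into two distinct linear factors, so there are two distinct tangent lines y − -1 = ±(x − -3) — this is a node (ordinary double point).
Classification: node.


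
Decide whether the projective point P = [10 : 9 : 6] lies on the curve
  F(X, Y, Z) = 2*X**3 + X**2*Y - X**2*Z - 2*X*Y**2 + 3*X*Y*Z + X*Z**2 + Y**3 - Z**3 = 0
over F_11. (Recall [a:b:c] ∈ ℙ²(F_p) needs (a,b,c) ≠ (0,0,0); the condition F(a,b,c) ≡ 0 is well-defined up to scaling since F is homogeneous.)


F(10,9,6) ≡ 5 (mod 11); P is NOT on the curve.

Evaluate F(10, 9, 6) term-by-term (mod 11).
  2*X**3 ↦ 2·1000·1·1 = 2000
  X**2*Y ↦ 1·100·9·1 = 900
  -X**2*Z ↦ -1·100·1·6 = -600
  -2*X*Y**2 ↦ -2·10·81·1 = -1620
  3*X*Y*Z ↦ 3·10·9·6 = 1620
  X*Z**2 ↦ 1·10·1·36 = 360
  Y**3 ↦ 1·1·729·1 = 729
  -Z**3 ↦ -1·1·1·216 = -216
Sum: F(10, 9, 6) = (2000) + (900) + (-600) + (-1620) + (1620) + (360) + (729) + (-216) = 3173.
Reducing mod 11: 3173 ≡ 5 (mod 11).
Since F(a, b, c) ≡ 5 ≠ 0 (mod 11), P does NOT lie on the curve.


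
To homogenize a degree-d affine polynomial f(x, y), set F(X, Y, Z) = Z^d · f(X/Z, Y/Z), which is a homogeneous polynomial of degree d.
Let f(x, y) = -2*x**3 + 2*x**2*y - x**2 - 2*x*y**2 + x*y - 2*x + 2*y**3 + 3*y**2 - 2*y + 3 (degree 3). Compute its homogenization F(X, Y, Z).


F(X, Y, Z) = -2*X**3 + 2*X**2*Y - X**2*Z - 2*X*Y**2 + X*Y*Z - 2*X*Z**2 + 2*Y**3 + 3*Y**2*Z - 2*Y*Z**2 + 3*Z**3

deg(f) = 3.
Substitute x = X/Z, y = Y/Z into f, then multiply by Z^3.
  monomial -2·x^3·y^0 ↦ -2·X^3·Y^0·Z^0.
  monomial 2·x^2·y^1 ↦ 2·X^2·Y^1·Z^0.
  monomial -1·x^2·y^0 ↦ -1·X^2·Y^0·Z^1.
  monomial -2·x^1·y^2 ↦ -2·X^1·Y^2·Z^0.
  monomial 1·x^1·y^1 ↦ 1·X^1·Y^1·Z^1.
  monomial -2·x^1·y^0 ↦ -2·X^1·Y^0·Z^2.
  monomial 2·x^0·y^3 ↦ 2·X^0·Y^3·Z^0.
  monomial 3·x^0·y^2 ↦ 3·X^0·Y^2·Z^1.
  monomial -2·x^0·y^1 ↦ -2·X^0·Y^1·Z^2.
  monomial 3·x^0·y^0 ↦ 3·X^0·Y^0·Z^3.
Collecting: F(X, Y, Z) = -2*X**3 + 2*X**2*Y - X**2*Z - 2*X*Y**2 + X*Y*Z - 2*X*Z**2 + 2*Y**3 + 3*Y**2*Z - 2*Y*Z**2 + 3*Z**3.


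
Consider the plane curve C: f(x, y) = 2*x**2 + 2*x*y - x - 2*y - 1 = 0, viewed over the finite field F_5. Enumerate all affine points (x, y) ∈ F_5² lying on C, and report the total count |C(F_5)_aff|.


Affine F_5-points: {(0, 2), (1, 0), (1, 1), (1, 2), (1, 3), (1, 4), (2, 0), (3, 4), (4, 3)}; count = 9.

For each of the 25 pairs (x, y) ∈ F_5², evaluate f(x, y) mod 5. Record the zeros.
  x = 0: [0↦4, 1↦2, 2↦0, 3↦3, 4↦1]  zeros at y ∈ {2}
  x = 1: [0↦0, 1↦0, 2↦0, 3↦0, 4↦0]  zeros at y ∈ {0, 1, 2, 3, 4}
  x = 2: [0↦0, 1↦2, 2↦4, 3↦1, 4↦3]  zeros at y ∈ {0}
  x = 3: [0↦4, 1↦3, 2↦2, 3↦1, 4↦0]  zeros at y ∈ {4}
  x = 4: [0↦2, 1↦3, 2↦4, 3↦0, 4↦1]  zeros at y ∈ {3}
Collecting zeros: affine points = {(0, 2), (1, 0), (1, 1), (1, 2), (1, 3), (1, 4), (2, 0), (3, 4), (4, 3)}.
Total count |C(F_5)_aff| = 9.


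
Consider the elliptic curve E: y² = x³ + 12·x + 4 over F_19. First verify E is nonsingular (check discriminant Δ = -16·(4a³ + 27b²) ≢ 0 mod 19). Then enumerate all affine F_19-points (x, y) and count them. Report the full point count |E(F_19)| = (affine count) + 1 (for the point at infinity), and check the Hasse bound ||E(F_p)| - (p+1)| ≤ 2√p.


Affine points = {(0, 2), (0, 17), (1, 6), (1, 13), (2, 6), (2, 13), (6, 8), (6, 11), (8, 2), (8, 17), (9, 9), (9, 10), (11, 2), (11, 17), (13, 1), (13, 18), (14, 3), (14, 16), (15, 5), (15, 14), (16, 6), (16, 13)}; affine count = 22; |E(F_19)| = 23.

Discriminant check: Δ ∝ 4a³ + 27b² = 4·12³ + 27·4² = 4·1728 + 27·16 ≡ 10 (mod 19). Nonzero ⇒ E is nonsingular.
For each x ∈ F_19, compute rhs = x³ + 12·x + 4 mod 19, then count y ∈ F_19 with y² ≡ rhs.
  x = 0: rhs = 4, matching y values: 2, 17 (2 points).
  x = 1: rhs = 17, matching y values: 6, 13 (2 points).
  x = 2: rhs = 17, matching y values: 6, 13 (2 points).
  x = 3: rhs = 10, matching y values: none (0 points).
  x = 4: rhs = 2, matching y values: none (0 points).
  x = 5: rhs = 18, matching y values: none (0 points).
  x = 6: rhs = 7, matching y values: 8, 11 (2 points).
  x = 7: rhs = 13, matching y values: none (0 points).
  x = 8: rhs = 4, matching y values: 2, 17 (2 points).
  x = 9: rhs = 5, matching y values: 9, 10 (2 points).
  x = 10: rhs = 3, matching y values: none (0 points).
  x = 11: rhs = 4, matching y values: 2, 17 (2 points).
  x = 12: rhs = 14, matching y values: none (0 points).
  x = 13: rhs = 1, matching y values: 1, 18 (2 points).
  x = 14: rhs = 9, matching y values: 3, 16 (2 points).
  x = 15: rhs = 6, matching y values: 5, 14 (2 points).
  x = 16: rhs = 17, matching y values: 6, 13 (2 points).
  x = 17: rhs = 10, matching y values: none (0 points).
  x = 18: rhs = 10, matching y values: none (0 points).
Total affine count: 22.
Full point count |E(F_19)| = 22 + 1 = 23.
Hasse bound: |23 − (19+1)| = |3| = 3 ≤ 2√19 ≈ 8.7178 ✓.


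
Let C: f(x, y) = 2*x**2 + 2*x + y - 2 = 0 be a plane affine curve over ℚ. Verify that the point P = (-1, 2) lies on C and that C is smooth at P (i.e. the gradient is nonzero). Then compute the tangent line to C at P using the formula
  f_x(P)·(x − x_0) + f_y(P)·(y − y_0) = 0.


Tangent line at P: -2*x + y - 4 = 0.

Step 1: f(-1, 2) = 0, so P lies on C.
Step 2: partial derivatives
  f_x(x, y) = 4*x + 2, f_y(x, y) = 1.
  f_x(P) = -2, f_y(P) = 1 (gradient nonzero, so P is smooth).
Step 3: tangent line at P: -2·(x − -1) + 1·(y − 2) = 0.
Expanding: -2*x + y - 4 = 0.


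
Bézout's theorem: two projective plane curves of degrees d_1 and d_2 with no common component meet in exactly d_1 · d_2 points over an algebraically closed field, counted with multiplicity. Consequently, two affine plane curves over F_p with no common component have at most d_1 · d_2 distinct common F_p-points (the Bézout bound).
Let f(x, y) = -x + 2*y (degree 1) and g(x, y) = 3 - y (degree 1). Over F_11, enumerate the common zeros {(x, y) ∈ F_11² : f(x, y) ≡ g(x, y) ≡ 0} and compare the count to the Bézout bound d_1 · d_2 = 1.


Common zeros: {(6, 3)}; count = 1; Bézout bound = 1.

deg(f) = 1, deg(g) = 1, so Bézout bound = 1.
Scan x ∈ F_11. For each x, list the y ∈ F_11 with f(x, y) ≡ 0 and those with g(x, y) ≡ 0 (mod 11); the common zeros in that column are the intersection.
  x = 0: f ≡ 0 at y ∈ {0}; g ≡ 0 at y ∈ {3}; common: ∅.
  x = 1: f ≡ 0 at y ∈ {6}; g ≡ 0 at y ∈ {3}; common: ∅.
  x = 2: f ≡ 0 at y ∈ {1}; g ≡ 0 at y ∈ {3}; common: ∅.
  x = 3: f ≡ 0 at y ∈ {7}; g ≡ 0 at y ∈ {3}; common: ∅.
  x = 4: f ≡ 0 at y ∈ {2}; g ≡ 0 at y ∈ {3}; common: ∅.
  x = 5: f ≡ 0 at y ∈ {8}; g ≡ 0 at y ∈ {3}; common: ∅.
  x = 6: f ≡ 0 at y ∈ {3}; g ≡ 0 at y ∈ {3}; common: {3}.
  x = 7: f ≡ 0 at y ∈ {9}; g ≡ 0 at y ∈ {3}; common: ∅.
  x = 8: f ≡ 0 at y ∈ {4}; g ≡ 0 at y ∈ {3}; common: ∅.
  x = 9: f ≡ 0 at y ∈ {10}; g ≡ 0 at y ∈ {3}; common: ∅.
  x = 10: f ≡ 0 at y ∈ {5}; g ≡ 0 at y ∈ {3}; common: ∅.
Collecting: common zeros = {(6, 3)}, so the count is 1.
Comparison with the Bézout bound: 1 ≤ 1 = deg(f)·deg(g), as expected for curves with no common component (the bound is attained).


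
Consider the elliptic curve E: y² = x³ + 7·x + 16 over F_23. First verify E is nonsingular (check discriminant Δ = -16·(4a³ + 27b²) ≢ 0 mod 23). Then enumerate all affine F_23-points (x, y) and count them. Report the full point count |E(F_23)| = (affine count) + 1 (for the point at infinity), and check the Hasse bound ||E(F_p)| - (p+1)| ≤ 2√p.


Affine points = {(0, 4), (0, 19), (1, 1), (1, 22), (3, 8), (3, 15), (4, 4), (4, 19), (8, 3), (8, 20), (9, 7), (9, 16), (13, 2), (13, 21), (14, 11), (14, 12), (15, 0), (19, 4), (19, 19), (22, 10), (22, 13)}; affine count = 21; |E(F_23)| = 22.

Discriminant check: Δ ∝ 4a³ + 27b² = 4·7³ + 27·16² = 4·343 + 27·256 ≡ 4 (mod 23). Nonzero ⇒ E is nonsingular.
For each x ∈ F_23, compute rhs = x³ + 7·x + 16 mod 23, then count y ∈ F_23 with y² ≡ rhs.
  x = 0: rhs = 16, matching y values: 4, 19 (2 points).
  x = 1: rhs = 1, matching y values: 1, 22 (2 points).
  x = 2: rhs = 15, matching y values: none (0 points).
  x = 3: rhs = 18, matching y values: 8, 15 (2 points).
  x = 4: rhs = 16, matching y values: 4, 19 (2 points).
  x = 5: rhs = 15, matching y values: none (0 points).
  x = 6: rhs = 21, matching y values: none (0 points).
  x = 7: rhs = 17, matching y values: none (0 points).
  x = 8: rhs = 9, matching y values: 3, 20 (2 points).
  x = 9: rhs = 3, matching y values: 7, 16 (2 points).
  x = 10: rhs = 5, matching y values: none (0 points).
  x = 11: rhs = 21, matching y values: none (0 points).
  x = 12: rhs = 11, matching y values: none (0 points).
  x = 13: rhs = 4, matching y values: 2, 21 (2 points).
  x = 14: rhs = 6, matching y values: 11, 12 (2 points).
  x = 15: rhs = 0, matching y values: 0 (1 points).
  x = 16: rhs = 15, matching y values: none (0 points).
  x = 17: rhs = 11, matching y values: none (0 points).
  x = 18: rhs = 17, matching y values: none (0 points).
  x = 19: rhs = 16, matching y values: 4, 19 (2 points).
  x = 20: rhs = 14, matching y values: none (0 points).
  x = 21: rhs = 17, matching y values: none (0 points).
  x = 22: rhs = 8, matching y values: 10, 13 (2 points).
Total affine count: 21.
Full point count |E(F_23)| = 21 + 1 = 22.
Hasse bound: |22 − (23+1)| = |-2| = 2 ≤ 2√23 ≈ 9.5917 ✓.


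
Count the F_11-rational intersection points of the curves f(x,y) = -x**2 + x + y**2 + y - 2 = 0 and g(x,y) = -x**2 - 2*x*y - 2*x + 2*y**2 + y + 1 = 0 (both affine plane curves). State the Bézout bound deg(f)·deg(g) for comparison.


Common zeros: {(3, 5)}; count = 1; Bézout bound = 4.

deg(f) = 2, deg(g) = 2, so Bézout bound = 4.
Scan x ∈ F_11. For each x, list the y ∈ F_11 with f(x, y) ≡ 0 and those with g(x, y) ≡ 0 (mod 11); the common zeros in that column are the intersection.
  x = 0: f ≡ 0 at y ∈ {1, 9}; g ≡ 0 at y ∈ {2, 3}; common: ∅.
  x = 1: f ≡ 0 at y ∈ {1, 9}; g ≡ 0 at y ∈ ∅; common: ∅.
  x = 2: f ≡ 0 at y ∈ ∅; g ≡ 0 at y ∈ ∅; common: ∅.
  x = 3: f ≡ 0 at y ∈ {5}; g ≡ 0 at y ∈ {3, 5}; common: {5}.
  x = 4: f ≡ 0 at y ∈ ∅; g ≡ 0 at y ∈ ∅; common: ∅.
  x = 5: f ≡ 0 at y ∈ {0, 10}; g ≡ 0 at y ∈ {2, 8}; common: ∅.
  x = 6: f ≡ 0 at y ∈ ∅; g ≡ 0 at y ∈ ∅; common: ∅.
  x = 7: f ≡ 0 at y ∈ {0, 10}; g ≡ 0 at y ∈ {5, 7}; common: ∅.
  x = 8: f ≡ 0 at y ∈ ∅; g ≡ 0 at y ∈ ∅; common: ∅.
  x = 9: f ≡ 0 at y ∈ {5}; g ≡ 0 at y ∈ ∅; common: ∅.
  x = 10: f ≡ 0 at y ∈ ∅; g ≡ 0 at y ∈ {7, 8}; common: ∅.
Collecting: common zeros = {(3, 5)}, so the count is 1.
Comparison with the Bézout bound: 1 ≤ 4 = deg(f)·deg(g), as expected for curves with no common component (the affine F_11-count falls short of the bound because intersections may lie at infinity, over extension fields, or carry multiplicity).


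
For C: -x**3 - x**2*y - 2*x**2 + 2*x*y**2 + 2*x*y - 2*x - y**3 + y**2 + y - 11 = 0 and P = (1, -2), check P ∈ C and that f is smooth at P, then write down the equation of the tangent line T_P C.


Tangent line at P: -x - 22*y - 43 = 0.

Step 1: f(1, -2) = 0, so P lies on C.
Step 2: partial derivatives
  f_x(x, y) = -3*x**2 - 2*x*y - 4*x + 2*y**2 + 2*y - 2, f_y(x, y) = -x**2 + 4*x*y + 2*x - 3*y**2 + 2*y + 1.
  f_x(P) = -1, f_y(P) = -22 (gradient nonzero, so P is smooth).
Step 3: tangent line at P: -1·(x − 1) + -22·(y − -2) = 0.
Expanding: -x - 22*y - 43 = 0.


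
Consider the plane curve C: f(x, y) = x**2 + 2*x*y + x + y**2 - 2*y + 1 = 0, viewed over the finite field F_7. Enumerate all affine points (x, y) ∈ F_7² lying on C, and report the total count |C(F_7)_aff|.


Affine F_7-points: {(0, 1), (1, 2), (1, 5), (2, 0), (2, 5), (4, 0), (4, 1)}; count = 7.

For each of the 49 pairs (x, y) ∈ F_7², evaluate f(x, y) mod 7. Record the zeros.
  x = 0: [0↦1, 1↦0, 2↦1, 3↦4, 4↦2, 5↦2, 6↦4]  zeros at y ∈ {1}
  x = 1: [0↦3, 1↦4, 2↦0, 3↦5, 4↦5, 5↦0, 6↦4]  zeros at y ∈ {2, 5}
  x = 2: [0↦0, 1↦3, 2↦1, 3↦1, 4↦3, 5↦0, 6↦6]  zeros at y ∈ {0, 5}
  x = 3: [0↦6, 1↦4, 2↦4, 3↦6, 4↦3, 5↦2, 6↦3]  zeros at y ∈ ∅
  x = 4: [0↦0, 1↦0, 2↦2, 3↦6, 4↦5, 5↦6, 6↦2]  zeros at y ∈ {0, 1}
  x = 5: [0↦3, 1↦5, 2↦2, 3↦1, 4↦2, 5↦5, 6↦3]  zeros at y ∈ ∅
  x = 6: [0↦1, 1↦5, 2↦4, 3↦5, 4↦1, 5↦6, 6↦6]  zeros at y ∈ ∅
Collecting zeros: affine points = {(0, 1), (1, 2), (1, 5), (2, 0), (2, 5), (4, 0), (4, 1)}.
Total count |C(F_7)_aff| = 7.


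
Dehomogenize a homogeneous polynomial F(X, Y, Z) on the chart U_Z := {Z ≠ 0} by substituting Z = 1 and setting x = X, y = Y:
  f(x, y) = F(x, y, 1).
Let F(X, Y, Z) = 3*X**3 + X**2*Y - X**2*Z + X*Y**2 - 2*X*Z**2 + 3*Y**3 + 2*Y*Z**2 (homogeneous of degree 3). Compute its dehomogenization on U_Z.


f(x, y) = 3*x**3 + x**2*y - x**2 + x*y**2 - 2*x + 3*y**3 + 2*y

On U_Z we set Z = 1. Each monomial c·X^i·Y^j·Z^k in F becomes c·x^i·y^j·1^k = c·x^i·y^j.
Substituting Z = 1: F(X, Y, 1) = 3*x**3 + x**2*y - x**2 + x*y**2 - 2*x + 3*y**3 + 2*y.
Note: deg(f) ≤ deg(F) = 3; strict inequality happens when F is divisible by Z (lost terms).


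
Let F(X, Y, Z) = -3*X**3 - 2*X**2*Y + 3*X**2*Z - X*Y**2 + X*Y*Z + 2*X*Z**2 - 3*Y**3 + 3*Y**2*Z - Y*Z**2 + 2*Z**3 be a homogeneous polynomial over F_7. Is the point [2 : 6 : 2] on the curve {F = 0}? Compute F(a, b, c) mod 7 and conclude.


F(2,6,2) ≡ 5 (mod 7); P is NOT on the curve.

Evaluate F(2, 6, 2) term-by-term (mod 7).
  -3*X**3 ↦ -3·8·1·1 = -24
  -2*X**2*Y ↦ -2·4·6·1 = -48
  3*X**2*Z ↦ 3·4·1·2 = 24
  -X*Y**2 ↦ -1·2·36·1 = -72
  X*Y*Z ↦ 1·2·6·2 = 24
  2*X*Z**2 ↦ 2·2·1·4 = 16
  -3*Y**3 ↦ -3·1·216·1 = -648
  3*Y**2*Z ↦ 3·1·36·2 = 216
  -Y*Z**2 ↦ -1·1·6·4 = -24
  2*Z**3 ↦ 2·1·1·8 = 16
Sum: F(2, 6, 2) = (-24) + (-48) + (24) + (-72) + (24) + (16) + (-648) + (216) + (-24) + (16) = -520.
Reducing mod 7: -520 ≡ 5 (mod 7).
Since F(a, b, c) ≡ 5 ≠ 0 (mod 7), P does NOT lie on the curve.


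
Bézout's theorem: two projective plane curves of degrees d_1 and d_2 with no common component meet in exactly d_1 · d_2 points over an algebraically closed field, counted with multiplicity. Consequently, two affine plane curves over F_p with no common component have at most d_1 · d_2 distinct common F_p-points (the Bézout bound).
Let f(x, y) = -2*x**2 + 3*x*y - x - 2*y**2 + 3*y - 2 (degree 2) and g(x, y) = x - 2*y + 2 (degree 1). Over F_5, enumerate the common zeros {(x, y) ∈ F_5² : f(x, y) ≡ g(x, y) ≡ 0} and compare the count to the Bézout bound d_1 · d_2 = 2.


Common zeros: ∅; count = 0; Bézout bound = 2.

deg(f) = 2, deg(g) = 1, so Bézout bound = 2.
Scan x ∈ F_5. For each x, list the y ∈ F_5 with f(x, y) ≡ 0 and those with g(x, y) ≡ 0 (mod 5); the common zeros in that column are the intersection.
  x = 0: f ≡ 0 at y ∈ ∅; g ≡ 0 at y ∈ {1}; common: ∅.
  x = 1: f ≡ 0 at y ∈ {0, 3}; g ≡ 0 at y ∈ {4}; common: ∅.
  x = 2: f ≡ 0 at y ∈ {1}; g ≡ 0 at y ∈ {2}; common: ∅.
  x = 3: f ≡ 0 at y ∈ {3}; g ≡ 0 at y ∈ {0}; common: ∅.
  x = 4: f ≡ 0 at y ∈ {1, 4}; g ≡ 0 at y ∈ {3}; common: ∅.
Collecting: common zeros = ∅, so the count is 0.
Comparison with the Bézout bound: 0 ≤ 2 = deg(f)·deg(g), as expected for curves with no common component (the affine F_5-count falls short of the bound because intersections may lie at infinity, over extension fields, or carry multiplicity).


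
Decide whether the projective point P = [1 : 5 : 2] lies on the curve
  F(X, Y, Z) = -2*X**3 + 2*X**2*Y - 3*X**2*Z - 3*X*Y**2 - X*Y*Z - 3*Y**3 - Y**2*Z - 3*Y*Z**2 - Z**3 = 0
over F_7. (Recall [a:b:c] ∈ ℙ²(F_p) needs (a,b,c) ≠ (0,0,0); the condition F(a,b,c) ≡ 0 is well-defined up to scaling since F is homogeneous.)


F(1,5,2) ≡ 5 (mod 7); P is NOT on the curve.

Evaluate F(1, 5, 2) term-by-term (mod 7).
  -2*X**3 ↦ -2·1·1·1 = -2
  2*X**2*Y ↦ 2·1·5·1 = 10
  -3*X**2*Z ↦ -3·1·1·2 = -6
  -3*X*Y**2 ↦ -3·1·25·1 = -75
  -X*Y*Z ↦ -1·1·5·2 = -10
  -3*Y**3 ↦ -3·1·125·1 = -375
  -Y**2*Z ↦ -1·1·25·2 = -50
  -3*Y*Z**2 ↦ -3·1·5·4 = -60
  -Z**3 ↦ -1·1·1·8 = -8
Sum: F(1, 5, 2) = (-2) + (10) + (-6) + (-75) + (-10) + (-375) + (-50) + (-60) + (-8) = -576.
Reducing mod 7: -576 ≡ 5 (mod 7).
Since F(a, b, c) ≡ 5 ≠ 0 (mod 7), P does NOT lie on the curve.


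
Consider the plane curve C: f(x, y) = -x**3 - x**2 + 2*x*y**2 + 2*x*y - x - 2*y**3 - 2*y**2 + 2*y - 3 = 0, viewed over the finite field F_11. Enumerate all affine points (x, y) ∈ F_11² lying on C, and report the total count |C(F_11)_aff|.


Affine F_11-points: {(0, 6), (2, 1), (2, 5), (2, 6), (3, 10), (5, 4), (6, 2), (8, 6), (9, 5), (10, 5)}; count = 10.

For each of the 121 pairs (x, y) ∈ F_11², evaluate f(x, y) mod 11. Record the zeros.
  x = 0: [0↦8, 1↦6, 2↦10, 3↦8, 4↦10, 5↦4, 6↦0, 7↦8, 8↦5, 9↦1, 10↦6]  zeros at y ∈ {6}
  x = 1: [0↦5, 1↦7, 2↦8, 3↦7, 4↦3, 5↦6, 6↦4, 7↦7, 8↦3, 9↦2, 10↦3]  zeros at y ∈ ∅
  x = 2: [0↦5, 1↦0, 2↦9, 3↦9, 4↦10, 5↦0, 6↦0, 7↦9, 8↦4, 9↦6, 10↦3]  zeros at y ∈ {1, 5, 6}
  x = 3: [0↦2, 1↦1, 2↦7, 3↦8, 4↦3, 5↦2, 6↦4, 7↦8, 8↦2, 9↦7, 10↦0]  zeros at y ∈ {10}
  x = 4: [0↦1, 1↦4, 2↦7, 3↦9, 4↦9, 5↦6, 6↦10, 7↦9, 8↦2, 9↦10, 10↦10]  zeros at y ∈ ∅
  x = 5: [0↦7, 1↦3, 2↦3, 3↦6, 4↦0, 5↦6, 6↦1, 7↦6, 8↦9, 9↦9, 10↦5]  zeros at y ∈ {4}
  x = 6: [0↦3, 1↦3, 2↦0, 3↦4, 4↦3, 5↦7, 6↦4, 7↦4, 8↦6, 9↦9, 10↦1]  zeros at y ∈ {2}
  x = 7: [0↦5, 1↦9, 2↦3, 3↦8, 4↦1, 5↦3, 6↦2, 7↦8, 8↦9, 9↦4, 10↦3]  zeros at y ∈ ∅
  x = 8: [0↦7, 1↦4, 2↦6, 3↦1, 4↦10, 5↦10, 6↦0, 7↦1, 8↦1, 9↦10, 10↦5]  zeros at y ∈ {6}
  x = 9: [0↦3, 1↦4, 2↦3, 3↦10, 4↦2, 5↦0, 6↦3, 7↦10, 8↦9, 9↦10, 10↦1]  zeros at y ∈ {5}
  x = 10: [0↦9, 1↦3, 2↦10, 3↦7, 4↦4, 5↦0, 6↦5, 7↦7, 8↦5, 9↦9, 10↦7]  zeros at y ∈ {5}
Collecting zeros: affine points = {(0, 6), (2, 1), (2, 5), (2, 6), (3, 10), (5, 4), (6, 2), (8, 6), (9, 5), (10, 5)}.
Total count |C(F_11)_aff| = 10.


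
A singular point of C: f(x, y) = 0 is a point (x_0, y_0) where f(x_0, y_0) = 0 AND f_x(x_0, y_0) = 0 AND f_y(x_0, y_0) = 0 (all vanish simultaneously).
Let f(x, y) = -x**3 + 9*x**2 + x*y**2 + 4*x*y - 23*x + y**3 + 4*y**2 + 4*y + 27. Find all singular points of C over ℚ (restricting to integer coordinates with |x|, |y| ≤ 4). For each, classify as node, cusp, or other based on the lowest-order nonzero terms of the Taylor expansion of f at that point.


Singular points: {(3, -2)}; classification: cusp.

Compute partial derivatives:
  f_x = -3*x**2 + 18*x + y**2 + 4*y - 23.
  f_y = 2*x*y + 4*x + 3*y**2 + 8*y + 4.
Scan x_0 ∈ {−4, ..., 4}. For each x_0, f_y(x_0, y) is a polynomial in y; find its integer roots y ∈ {−4, ..., 4}, then test f_x and f at those candidates.
  x = -4: f_y(-4, y) = 3*y**2 - 12; vanishes at y ∈ {-2, 2}. (-4, -2): f_x = -147 ≠ 0; (-4, 2): f_x = -131 ≠ 0.
  x = -3: f_y(-3, y) = 3*y**2 + 2*y - 8; vanishes at y ∈ {-2}. (-3, -2): f_x = -108 ≠ 0.
  x = -2: f_y(-2, y) = 3*y**2 + 4*y - 4; vanishes at y ∈ {-2}. (-2, -2): f_x = -75 ≠ 0.
  x = -1: f_y(-1, y) = 3*y**2 + 6*y; vanishes at y ∈ {-2, 0}. (-1, -2): f_x = -48 ≠ 0; (-1, 0): f_x = -44 ≠ 0.
  x = 0: f_y(0, y) = 3*y**2 + 8*y + 4; vanishes at y ∈ {-2}. (0, -2): f_x = -27 ≠ 0.
  x = 1: f_y(1, y) = 3*y**2 + 10*y + 8; vanishes at y ∈ {-2}. (1, -2): f_x = -12 ≠ 0.
  x = 2: f_y(2, y) = 3*y**2 + 12*y + 12; vanishes at y ∈ {-2}. (2, -2): f_x = -3 ≠ 0.
  x = 3: f_y(3, y) = 3*y**2 + 14*y + 16; vanishes at y ∈ {-2}. (3, -2): f_x = 0, f = 0 — SINGULAR.
  x = 4: f_y(4, y) = 3*y**2 + 16*y + 20; vanishes at y ∈ {-2}. (4, -2): f_x = -3 ≠ 0.
Only singular point on the grid: (3, -2).
Classify: substitute x = 3 + u, y = -2 + v and expand: f = -u**3 + u*v**2 + v**3 + v**2.
No constant or linear terms (consistent with a singular point). Quadratic part: v**2. Cubic part: -u**3 + u*v**2 + v**3.
The quadratic part v**2 is a perfect square, so there is a single (double) tangent line v = 0, i.e. y = -2. Restricting the cubic part to that line (v = 0) leaves -u**3 ≠ 0, so f is not divisible by v and the branch is v² ≈ u**3 to lowest order — this is a cusp.
Classification: cusp.


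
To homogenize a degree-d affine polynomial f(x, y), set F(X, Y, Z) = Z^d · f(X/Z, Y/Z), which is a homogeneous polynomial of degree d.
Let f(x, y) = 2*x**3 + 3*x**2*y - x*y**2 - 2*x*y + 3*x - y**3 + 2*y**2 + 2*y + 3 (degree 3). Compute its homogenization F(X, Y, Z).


F(X, Y, Z) = 2*X**3 + 3*X**2*Y - X*Y**2 - 2*X*Y*Z + 3*X*Z**2 - Y**3 + 2*Y**2*Z + 2*Y*Z**2 + 3*Z**3

deg(f) = 3.
Substitute x = X/Z, y = Y/Z into f, then multiply by Z^3.
  monomial 2·x^3·y^0 ↦ 2·X^3·Y^0·Z^0.
  monomial 3·x^2·y^1 ↦ 3·X^2·Y^1·Z^0.
  monomial -1·x^1·y^2 ↦ -1·X^1·Y^2·Z^0.
  monomial -2·x^1·y^1 ↦ -2·X^1·Y^1·Z^1.
  monomial 3·x^1·y^0 ↦ 3·X^1·Y^0·Z^2.
  monomial -1·x^0·y^3 ↦ -1·X^0·Y^3·Z^0.
  monomial 2·x^0·y^2 ↦ 2·X^0·Y^2·Z^1.
  monomial 2·x^0·y^1 ↦ 2·X^0·Y^1·Z^2.
  monomial 3·x^0·y^0 ↦ 3·X^0·Y^0·Z^3.
Collecting: F(X, Y, Z) = 2*X**3 + 3*X**2*Y - X*Y**2 - 2*X*Y*Z + 3*X*Z**2 - Y**3 + 2*Y**2*Z + 2*Y*Z**2 + 3*Z**3.


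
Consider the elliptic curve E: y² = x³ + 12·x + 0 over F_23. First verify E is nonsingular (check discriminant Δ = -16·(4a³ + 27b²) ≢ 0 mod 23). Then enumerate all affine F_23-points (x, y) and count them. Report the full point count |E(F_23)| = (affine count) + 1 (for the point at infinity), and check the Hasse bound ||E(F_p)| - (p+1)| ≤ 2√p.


Affine points = {(0, 0), (1, 6), (1, 17), (2, 3), (2, 20), (5, 1), (5, 22), (6, 9), (6, 14), (7, 6), (7, 17), (9, 3), (9, 20), (10, 4), (10, 19), (12, 3), (12, 20), (15, 6), (15, 17), (19, 7), (19, 16), (20, 11), (20, 12)}; affine count = 23; |E(F_23)| = 24.

Discriminant check: Δ ∝ 4a³ + 27b² = 4·12³ + 27·0² = 4·1728 + 27·0 ≡ 12 (mod 23). Nonzero ⇒ E is nonsingular.
For each x ∈ F_23, compute rhs = x³ + 12·x + 0 mod 23, then count y ∈ F_23 with y² ≡ rhs.
  x = 0: rhs = 0, matching y values: 0 (1 points).
  x = 1: rhs = 13, matching y values: 6, 17 (2 points).
  x = 2: rhs = 9, matching y values: 3, 20 (2 points).
  x = 3: rhs = 17, matching y values: none (0 points).
  x = 4: rhs = 20, matching y values: none (0 points).
  x = 5: rhs = 1, matching y values: 1, 22 (2 points).
  x = 6: rhs = 12, matching y values: 9, 14 (2 points).
  x = 7: rhs = 13, matching y values: 6, 17 (2 points).
  x = 8: rhs = 10, matching y values: none (0 points).
  x = 9: rhs = 9, matching y values: 3, 20 (2 points).
  x = 10: rhs = 16, matching y values: 4, 19 (2 points).
  x = 11: rhs = 14, matching y values: none (0 points).
  x = 12: rhs = 9, matching y values: 3, 20 (2 points).
  x = 13: rhs = 7, matching y values: none (0 points).
  x = 14: rhs = 14, matching y values: none (0 points).
  x = 15: rhs = 13, matching y values: 6, 17 (2 points).
  x = 16: rhs = 10, matching y values: none (0 points).
  x = 17: rhs = 11, matching y values: none (0 points).
  x = 18: rhs = 22, matching y values: none (0 points).
  x = 19: rhs = 3, matching y values: 7, 16 (2 points).
  x = 20: rhs = 6, matching y values: 11, 12 (2 points).
  x = 21: rhs = 14, matching y values: none (0 points).
  x = 22: rhs = 10, matching y values: none (0 points).
Total affine count: 23.
Full point count |E(F_23)| = 23 + 1 = 24.
Hasse bound: |24 − (23+1)| = |0| = 0 ≤ 2√23 ≈ 9.5917 ✓.


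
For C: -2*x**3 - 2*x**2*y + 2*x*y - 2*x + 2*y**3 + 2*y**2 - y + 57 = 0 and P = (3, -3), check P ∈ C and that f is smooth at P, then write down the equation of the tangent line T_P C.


Tangent line at P: -26*x + 29*y + 165 = 0.

Step 1: f(3, -3) = 0, so P lies on C.
Step 2: partial derivatives
  f_x(x, y) = -6*x**2 - 4*x*y + 2*y - 2, f_y(x, y) = -2*x**2 + 2*x + 6*y**2 + 4*y - 1.
  f_x(P) = -26, f_y(P) = 29 (gradient nonzero, so P is smooth).
Step 3: tangent line at P: -26·(x − 3) + 29·(y − -3) = 0.
Expanding: -26*x + 29*y + 165 = 0.


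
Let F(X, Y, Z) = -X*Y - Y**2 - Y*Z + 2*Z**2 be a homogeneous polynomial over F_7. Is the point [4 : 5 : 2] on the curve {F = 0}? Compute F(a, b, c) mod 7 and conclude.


F(4,5,2) ≡ 2 (mod 7); P is NOT on the curve.

Evaluate F(4, 5, 2) term-by-term (mod 7).
  -X*Y ↦ -1·4·5·1 = -20
  -Y**2 ↦ -1·1·25·1 = -25
  -Y*Z ↦ -1·1·5·2 = -10
  2*Z**2 ↦ 2·1·1·4 = 8
Sum: F(4, 5, 2) = (-20) + (-25) + (-10) + (8) = -47.
Reducing mod 7: -47 ≡ 2 (mod 7).
Since F(a, b, c) ≡ 2 ≠ 0 (mod 7), P does NOT lie on the curve.


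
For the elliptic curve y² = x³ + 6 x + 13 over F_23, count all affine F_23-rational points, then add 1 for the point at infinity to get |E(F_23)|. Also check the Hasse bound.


Affine points = {(0, 6), (0, 17), (3, 9), (3, 14), (4, 3), (4, 20), (6, 9), (6, 14), (14, 9), (14, 14), (21, 4), (21, 19), (22, 11), (22, 12)}; affine count = 14; |E(F_23)| = 15.

Discriminant check: Δ ∝ 4a³ + 27b² = 4·6³ + 27·13² = 4·216 + 27·169 ≡ 22 (mod 23). Nonzero ⇒ E is nonsingular.
For each x ∈ F_23, compute rhs = x³ + 6·x + 13 mod 23, then count y ∈ F_23 with y² ≡ rhs.
  x = 0: rhs = 13, matching y values: 6, 17 (2 points).
  x = 1: rhs = 20, matching y values: none (0 points).
  x = 2: rhs = 10, matching y values: none (0 points).
  x = 3: rhs = 12, matching y values: 9, 14 (2 points).
  x = 4: rhs = 9, matching y values: 3, 20 (2 points).
  x = 5: rhs = 7, matching y values: none (0 points).
  x = 6: rhs = 12, matching y values: 9, 14 (2 points).
  x = 7: rhs = 7, matching y values: none (0 points).
  x = 8: rhs = 21, matching y values: none (0 points).
  x = 9: rhs = 14, matching y values: none (0 points).
  x = 10: rhs = 15, matching y values: none (0 points).
  x = 11: rhs = 7, matching y values: none (0 points).
  x = 12: rhs = 19, matching y values: none (0 points).
  x = 13: rhs = 11, matching y values: none (0 points).
  x = 14: rhs = 12, matching y values: 9, 14 (2 points).
  x = 15: rhs = 5, matching y values: none (0 points).
  x = 16: rhs = 19, matching y values: none (0 points).
  x = 17: rhs = 14, matching y values: none (0 points).
  x = 18: rhs = 19, matching y values: none (0 points).
  x = 19: rhs = 17, matching y values: none (0 points).
  x = 20: rhs = 14, matching y values: none (0 points).
  x = 21: rhs = 16, matching y values: 4, 19 (2 points).
  x = 22: rhs = 6, matching y values: 11, 12 (2 points).
Total affine count: 14.
Full point count |E(F_23)| = 14 + 1 = 15.
Hasse bound: |15 − (23+1)| = |-9| = 9 ≤ 2√23 ≈ 9.5917 ✓.


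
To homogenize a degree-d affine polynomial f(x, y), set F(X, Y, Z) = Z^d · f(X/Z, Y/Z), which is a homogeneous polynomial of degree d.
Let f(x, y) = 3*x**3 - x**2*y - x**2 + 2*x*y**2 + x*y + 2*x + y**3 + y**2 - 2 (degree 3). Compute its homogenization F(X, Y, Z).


F(X, Y, Z) = 3*X**3 - X**2*Y - X**2*Z + 2*X*Y**2 + X*Y*Z + 2*X*Z**2 + Y**3 + Y**2*Z - 2*Z**3

deg(f) = 3.
Substitute x = X/Z, y = Y/Z into f, then multiply by Z^3.
  monomial 3·x^3·y^0 ↦ 3·X^3·Y^0·Z^0.
  monomial -1·x^2·y^1 ↦ -1·X^2·Y^1·Z^0.
  monomial -1·x^2·y^0 ↦ -1·X^2·Y^0·Z^1.
  monomial 2·x^1·y^2 ↦ 2·X^1·Y^2·Z^0.
  monomial 1·x^1·y^1 ↦ 1·X^1·Y^1·Z^1.
  monomial 2·x^1·y^0 ↦ 2·X^1·Y^0·Z^2.
  monomial 1·x^0·y^3 ↦ 1·X^0·Y^3·Z^0.
  monomial 1·x^0·y^2 ↦ 1·X^0·Y^2·Z^1.
  monomial -2·x^0·y^0 ↦ -2·X^0·Y^0·Z^3.
Collecting: F(X, Y, Z) = 3*X**3 - X**2*Y - X**2*Z + 2*X*Y**2 + X*Y*Z + 2*X*Z**2 + Y**3 + Y**2*Z - 2*Z**3.
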